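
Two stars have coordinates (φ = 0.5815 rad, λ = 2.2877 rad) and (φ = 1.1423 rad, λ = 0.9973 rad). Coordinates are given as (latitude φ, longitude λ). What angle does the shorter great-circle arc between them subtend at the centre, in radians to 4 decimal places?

In radians: φ₁ = 0.5815, φ₂ = 1.1423, Δλ = -73.934° = -1.2904 rad.
cos c = sin φ₁ sin φ₂ + cos φ₁ cos φ₂ cos Δλ = (0.5493)(0.9096) + (0.8356)(0.4155)(0.2767) = 0.59570,
so c = arccos(0.59570) = 0.93265 rad.
So the angular separation is 0.9327 rad.

0.9327 rad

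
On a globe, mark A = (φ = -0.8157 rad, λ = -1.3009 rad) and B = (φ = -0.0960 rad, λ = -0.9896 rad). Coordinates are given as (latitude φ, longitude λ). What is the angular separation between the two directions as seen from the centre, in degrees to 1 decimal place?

44.0°

Let φ₁ = -0.8157 rad, φ₂ = -0.0960 rad, and Δλ = 0.3113 rad.
Haversine: a = sin²(Δφ/2) + cos φ₁ cos φ₂ sin²(Δλ/2) = 0.1240 + (0.6854)(0.9954)(0.0240) = 0.14039.
Central angle c = 2·arcsin(√a) = 0.76813 rad.
So the angular separation is 44.0°.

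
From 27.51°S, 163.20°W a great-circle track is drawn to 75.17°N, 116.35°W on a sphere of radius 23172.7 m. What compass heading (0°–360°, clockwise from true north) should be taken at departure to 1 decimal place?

With φ₁ = -0.4801, φ₂ = 1.3120, Δλ = 0.8177 rad, the forward-azimuth formula gives
θ = atan2( sin Δλ cos φ₂ , cos φ₁ sin φ₂ − sin φ₁ cos φ₂ cos Δλ ) = atan2(0.1867, 0.9382) = 11.26°.
So the initial bearing is 11.3°.

11.3°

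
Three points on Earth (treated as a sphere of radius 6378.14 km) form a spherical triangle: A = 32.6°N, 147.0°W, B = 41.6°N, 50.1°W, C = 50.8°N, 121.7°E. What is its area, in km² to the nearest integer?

Side lengths (central angles): a = 1.5241, b = 1.1533, c = 1.2849 rad; semiperimeter s = 1.9812.
By l'Huilier's theorem, tan(E/4) = √[tan(s/2) tan((s−a)/2) tan((s−b)/2) tan((s−c)/2)], giving spherical excess E = 0.9340 rad.
Area = E·R² = 0.9340 × (6378.14)² ≈ 37997384 km².

37997384 km²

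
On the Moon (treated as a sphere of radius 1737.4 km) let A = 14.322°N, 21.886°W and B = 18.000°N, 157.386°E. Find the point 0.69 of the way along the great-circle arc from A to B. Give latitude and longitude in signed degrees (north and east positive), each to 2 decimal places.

63.75°, 155.25°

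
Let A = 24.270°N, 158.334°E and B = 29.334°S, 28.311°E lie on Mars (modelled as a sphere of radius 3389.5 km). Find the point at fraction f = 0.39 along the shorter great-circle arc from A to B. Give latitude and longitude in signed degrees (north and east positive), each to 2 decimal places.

1.41°, 109.03°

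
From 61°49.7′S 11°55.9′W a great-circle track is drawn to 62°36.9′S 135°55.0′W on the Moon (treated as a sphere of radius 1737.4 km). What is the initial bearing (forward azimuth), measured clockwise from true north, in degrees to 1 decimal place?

With φ₁ = -1.0791, φ₂ = -1.0928, Δλ = -2.1639 rad, the forward-azimuth formula gives
θ = atan2( sin Δλ cos φ₂ , cos φ₁ sin φ₂ − sin φ₁ cos φ₂ cos Δλ ) = atan2(-0.3814, -0.6459) = -149.44°.
Adding 360° brings this into [0°, 360°): 210.6°.

210.6°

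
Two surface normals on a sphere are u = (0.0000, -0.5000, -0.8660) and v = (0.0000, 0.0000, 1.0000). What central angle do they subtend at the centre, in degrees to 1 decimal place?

u·v = -0.8660; |u| = 1.0000, |v| = 1.0000.
cos θ = (u·v)/(|u||v|) = -0.8660, so θ = 150.0°.

150.0°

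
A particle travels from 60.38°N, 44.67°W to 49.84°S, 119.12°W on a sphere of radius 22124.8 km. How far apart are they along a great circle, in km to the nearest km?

With latitudes φ₁ = 60.380°, φ₂ = -49.840° and longitude difference Δλ = -74.450°:
cos c = sin φ₁ sin φ₂ + cos φ₁ cos φ₂ cos Δλ = (0.8693)(-0.7642) + (0.4942)(0.6449)(0.2681) = -0.57893,
so c = arccos(-0.57893) = 2.18821 rad.
Distance = R·c = 22124.8 × 2.1882 ≈ 48414 km.

48414 km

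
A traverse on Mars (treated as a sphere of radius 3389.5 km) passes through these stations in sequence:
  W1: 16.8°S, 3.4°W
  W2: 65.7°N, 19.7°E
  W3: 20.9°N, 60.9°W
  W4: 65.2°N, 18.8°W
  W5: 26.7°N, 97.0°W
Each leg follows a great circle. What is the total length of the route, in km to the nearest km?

15653 km

Leg W1→W2: central angle 1.4717 rad, distance 4988.3 km.
Leg W2→W3: central angle 1.1724 rad, distance 3973.9 km.
Leg W3→W4: central angle 0.9089 rad, distance 3080.8 km.
Leg W4→W5: central angle 1.0650 rad, distance 3609.8 km.
Total: 4988.3 + 3973.9 + 3080.8 + 3609.8 ≈ 15653 km.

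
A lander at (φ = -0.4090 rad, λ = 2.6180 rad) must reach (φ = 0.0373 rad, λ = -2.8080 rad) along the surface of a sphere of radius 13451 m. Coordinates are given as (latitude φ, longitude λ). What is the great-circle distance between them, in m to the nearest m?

12718 m

With latitudes φ₁ = -23.434°, φ₂ = 2.137° and longitude difference Δλ = 49.113°:
cos c = sin φ₁ sin φ₂ + cos φ₁ cos φ₂ cos Δλ = (-0.3977)(0.0373) + (0.9175)(0.9993)(0.6546) = 0.58533,
so c = arccos(0.58533) = 0.94551 rad.
Distance = R·c = 13451 × 0.9455 ≈ 12718 m.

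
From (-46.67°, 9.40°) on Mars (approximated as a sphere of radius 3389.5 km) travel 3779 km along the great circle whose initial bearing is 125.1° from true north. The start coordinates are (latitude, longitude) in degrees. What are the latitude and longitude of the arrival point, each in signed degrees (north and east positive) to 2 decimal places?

-42.42°, 105.11°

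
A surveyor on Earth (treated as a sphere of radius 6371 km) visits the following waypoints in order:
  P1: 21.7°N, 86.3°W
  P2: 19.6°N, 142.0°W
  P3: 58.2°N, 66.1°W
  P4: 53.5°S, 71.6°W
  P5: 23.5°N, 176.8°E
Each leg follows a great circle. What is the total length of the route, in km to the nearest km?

Leg P1→P2: central angle 0.9055 rad, distance 5769.0 km.
Leg P2→P3: central angle 1.1527 rad, distance 7343.8 km.
Leg P3→P4: central angle 1.9511 rad, distance 12430.4 km.
Leg P4→P5: central angle 2.1192 rad, distance 13501.6 km.
Total: 5769.0 + 7343.8 + 12430.4 + 13501.6 ≈ 39045 km.

39045 km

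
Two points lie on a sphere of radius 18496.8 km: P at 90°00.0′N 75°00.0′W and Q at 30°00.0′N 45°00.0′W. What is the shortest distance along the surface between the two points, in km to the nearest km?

19370 km

In radians: φ₁ = 1.5708, φ₂ = 0.5236, Δλ = 30.000° = 0.5236 rad.
cos c = sin φ₁ sin φ₂ + cos φ₁ cos φ₂ cos Δλ = (1.0000)(0.5000) + (0.0000)(0.8660)(0.8660) = 0.50000,
so c = arccos(0.50000) = 1.04720 rad.
Distance = R·c = 18496.8 × 1.0472 ≈ 19370 km.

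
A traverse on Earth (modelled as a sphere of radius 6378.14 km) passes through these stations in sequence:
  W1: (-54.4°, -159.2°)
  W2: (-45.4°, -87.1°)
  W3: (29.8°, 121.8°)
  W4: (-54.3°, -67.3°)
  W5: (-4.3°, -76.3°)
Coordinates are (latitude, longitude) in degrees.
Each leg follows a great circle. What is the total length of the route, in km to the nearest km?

Leg W1→W2: central angle 0.7890 rad, distance 5032.2 km.
Leg W2→W3: central angle 2.6622 rad, distance 16980.0 km.
Leg W3→W4: central angle 2.6989 rad, distance 17213.8 km.
Leg W4→W5: central angle 0.8820 rad, distance 5625.4 km.
Total: 5032.2 + 16980.0 + 17213.8 + 5625.4 ≈ 44851 km.

44851 km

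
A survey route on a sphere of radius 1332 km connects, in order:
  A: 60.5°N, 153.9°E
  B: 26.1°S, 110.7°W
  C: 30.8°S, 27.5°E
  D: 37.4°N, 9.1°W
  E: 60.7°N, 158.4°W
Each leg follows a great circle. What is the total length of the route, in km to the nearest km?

8849 km

Leg A→B: central angle 2.0092 rad, distance 2676.3 km.
Leg B→C: central angle 1.9281 rad, distance 2568.3 km.
Leg C→D: central angle 1.3317 rad, distance 1773.8 km.
Leg D→E: central angle 1.3741 rad, distance 1830.4 km.
Total: 2676.3 + 2568.3 + 1773.8 + 1830.4 ≈ 8849 km.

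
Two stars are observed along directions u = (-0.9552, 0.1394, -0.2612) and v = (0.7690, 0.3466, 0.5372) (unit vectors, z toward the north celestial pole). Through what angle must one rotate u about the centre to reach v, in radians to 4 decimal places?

u·v = -0.8265; |u| = 1.0000, |v| = 1.0000.
cos θ = (u·v)/(|u||v|) = -0.8265, so θ = 2.5436 rad.

2.5436 rad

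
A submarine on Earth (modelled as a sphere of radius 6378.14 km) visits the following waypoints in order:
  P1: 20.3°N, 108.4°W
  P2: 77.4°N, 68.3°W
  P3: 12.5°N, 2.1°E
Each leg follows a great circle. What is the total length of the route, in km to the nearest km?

Leg P1→P2: central angle 1.0529 rad, distance 6715.4 km.
Leg P2→P3: central angle 1.2842 rad, distance 8190.9 km.
Total: 6715.4 + 8190.9 ≈ 14906 km.

14906 km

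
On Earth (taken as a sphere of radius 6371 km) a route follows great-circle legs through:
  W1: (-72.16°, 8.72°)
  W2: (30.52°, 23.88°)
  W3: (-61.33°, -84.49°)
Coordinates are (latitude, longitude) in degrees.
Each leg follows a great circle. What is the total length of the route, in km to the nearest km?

25394 km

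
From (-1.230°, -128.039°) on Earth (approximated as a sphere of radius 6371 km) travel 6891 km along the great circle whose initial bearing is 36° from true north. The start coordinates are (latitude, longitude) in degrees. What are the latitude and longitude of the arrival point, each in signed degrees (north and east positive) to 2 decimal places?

44.74°, -81.11°

Angular distance δ = d/R = 6891/6371 = 1.08162 rad; initial bearing θ = 0.6283 rad.
sin φ₂ = sin φ₁ cos δ + cos φ₁ sin δ cos θ = (-0.0215)(0.4699) + (0.9998)(0.8827)(0.8090) = 0.7039, so φ₂ = 44.74°.
Δλ = atan2(sin θ sin δ cos φ₁, cos δ − sin φ₁ sin φ₂) = atan2(0.5187, 0.4850) = 46.924°.
λ₂ = -128.039° + 46.924° = -81.11°.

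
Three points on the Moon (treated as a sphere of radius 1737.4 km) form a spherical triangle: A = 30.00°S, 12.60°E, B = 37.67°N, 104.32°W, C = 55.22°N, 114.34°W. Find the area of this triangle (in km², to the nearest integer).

2061550 km²

Side lengths (central angles): a = 0.3284, b = 2.3568, c = 2.2343 rad; semiperimeter s = 2.4598.
By l'Huilier's theorem, tan(E/4) = √[tan(s/2) tan((s−a)/2) tan((s−b)/2) tan((s−c)/2)], giving spherical excess E = 0.6830 rad.
Area = E·R² = 0.6830 × (1737.4)² ≈ 2061550 km².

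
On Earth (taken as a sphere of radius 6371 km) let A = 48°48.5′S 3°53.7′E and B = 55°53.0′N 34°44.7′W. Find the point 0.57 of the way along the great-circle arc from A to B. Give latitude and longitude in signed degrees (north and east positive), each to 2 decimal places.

The central angle between A and B is δ = 1.9119 rad.
With f = 0.57, the slerp weights are sin((1−f)δ)/sin δ = 0.7773 and sin(fδ)/sin δ = 0.9407.
Weighted sum of the unit vectors: (0.7773)·(0.6571,0.0447,-0.7525) + (0.9407)·(0.4609,-0.3197,0.8279) = (0.9443, -0.2659, 0.1938).
Converting back: φ = atan2(z, √(x²+y²)) = 11.18°, λ = atan2(y, x) = -15.73°.

11.18°, -15.73°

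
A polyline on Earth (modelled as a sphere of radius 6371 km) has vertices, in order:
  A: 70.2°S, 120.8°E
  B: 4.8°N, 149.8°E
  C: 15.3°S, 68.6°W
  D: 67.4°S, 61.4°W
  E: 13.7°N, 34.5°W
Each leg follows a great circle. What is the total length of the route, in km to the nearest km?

Leg A→B: central angle 1.3526 rad, distance 8617.2 km.
Leg B→C: central angle 2.4581 rad, distance 15660.3 km.
Leg C→D: central angle 0.9130 rad, distance 5816.8 km.
Leg D→E: central angle 1.4562 rad, distance 9277.7 km.
Total: 8617.2 + 15660.3 + 5816.8 + 9277.7 ≈ 39372 km.

39372 km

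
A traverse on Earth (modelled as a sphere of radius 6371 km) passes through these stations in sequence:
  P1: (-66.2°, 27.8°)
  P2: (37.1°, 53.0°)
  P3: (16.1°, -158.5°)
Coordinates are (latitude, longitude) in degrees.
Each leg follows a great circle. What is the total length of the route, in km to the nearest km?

Leg P1→P2: central angle 1.8345 rad, distance 11687.8 km.
Leg P2→P3: central angle 2.0784 rad, distance 13241.6 km.
Total: 11687.8 + 13241.6 ≈ 24929 km.

24929 km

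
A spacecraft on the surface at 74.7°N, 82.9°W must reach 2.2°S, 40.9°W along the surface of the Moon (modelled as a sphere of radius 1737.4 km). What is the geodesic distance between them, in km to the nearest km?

2452 km

In radians: φ₁ = 1.3038, φ₂ = -0.0384, Δλ = 42.000° = 0.7330 rad.
Haversine: a = sin²(Δφ/2) + cos φ₁ cos φ₂ sin²(Δλ/2) = 0.3867 + (0.2639)(0.9993)(0.1284) = 0.42054.
Central angle c = 2·arcsin(√a) = 1.41120 rad.
Distance = R·c = 1737.4 × 1.4112 ≈ 2452 km.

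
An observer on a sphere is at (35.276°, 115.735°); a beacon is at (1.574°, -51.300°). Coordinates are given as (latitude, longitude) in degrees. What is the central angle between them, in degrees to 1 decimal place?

With latitudes φ₁ = 35.276°, φ₂ = 1.574° and longitude difference Δλ = -167.035°:
cos c = sin φ₁ sin φ₂ + cos φ₁ cos φ₂ cos Δλ = (0.5775)(0.0275) + (0.8164)(0.9996)(-0.9745) = -0.77940,
so c = arccos(-0.77940) = 2.46451 rad.
So the angular separation is 141.2°.

141.2°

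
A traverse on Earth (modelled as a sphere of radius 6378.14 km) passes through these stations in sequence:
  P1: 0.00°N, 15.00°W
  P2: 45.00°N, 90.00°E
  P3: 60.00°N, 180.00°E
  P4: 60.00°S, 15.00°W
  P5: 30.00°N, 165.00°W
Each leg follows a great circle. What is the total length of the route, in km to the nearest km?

52231 km

Leg P1→P2: central angle 1.7548 rad, distance 11192.7 km.
Leg P2→P3: central angle 0.9117 rad, distance 5815.2 km.
Leg P3→P4: central angle 3.0110 rad, distance 19204.4 km.
Leg P4→P5: central angle 2.5116 rad, distance 16019.1 km.
Total: 11192.7 + 5815.2 + 19204.4 + 16019.1 ≈ 52231 km.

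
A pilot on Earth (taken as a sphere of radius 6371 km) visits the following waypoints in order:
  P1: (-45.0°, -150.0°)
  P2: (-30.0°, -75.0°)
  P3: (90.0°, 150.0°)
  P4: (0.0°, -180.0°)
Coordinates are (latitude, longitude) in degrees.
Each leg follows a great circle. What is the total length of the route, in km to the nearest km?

Leg P1→P2: central angle 1.0332 rad, distance 6582.7 km.
Leg P2→P3: central angle 2.0944 rad, distance 13343.4 km.
Leg P3→P4: central angle 1.5708 rad, distance 10007.5 km.
Total: 6582.7 + 13343.4 + 10007.5 ≈ 29934 km.

29934 km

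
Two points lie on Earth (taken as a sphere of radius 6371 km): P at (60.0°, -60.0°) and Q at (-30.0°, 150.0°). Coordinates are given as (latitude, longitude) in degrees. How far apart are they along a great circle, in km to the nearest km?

In radians: φ₁ = 1.0472, φ₂ = -0.5236, Δλ = -150.000° = -2.6180 rad.
cos c = sin φ₁ sin φ₂ + cos φ₁ cos φ₂ cos Δλ = (0.8660)(-0.5000) + (0.5000)(0.8660)(-0.8660) = -0.80801,
so c = arccos(-0.80801) = 2.51157 rad.
Distance = R·c = 6371 × 2.5116 ≈ 16001 km.

16001 km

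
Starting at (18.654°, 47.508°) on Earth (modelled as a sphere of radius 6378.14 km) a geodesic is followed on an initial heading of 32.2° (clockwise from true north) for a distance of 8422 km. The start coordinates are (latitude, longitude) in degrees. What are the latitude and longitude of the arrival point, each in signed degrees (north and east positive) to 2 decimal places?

58.87°, 140.56°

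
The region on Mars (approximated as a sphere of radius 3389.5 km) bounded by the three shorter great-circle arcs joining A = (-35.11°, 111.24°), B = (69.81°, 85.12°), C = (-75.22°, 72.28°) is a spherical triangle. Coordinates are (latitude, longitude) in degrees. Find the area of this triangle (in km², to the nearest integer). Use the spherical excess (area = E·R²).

Side lengths (central angles): a = 2.5351, b = 0.7693, c = 1.8612 rad; semiperimeter s = 2.5828.
By l'Huilier's theorem, tan(E/4) = √[tan(s/2) tan((s−a)/2) tan((s−b)/2) tan((s−c)/2)], giving spherical excess E = 0.7903 rad.
Area = E·R² = 0.7903 × (3389.5)² ≈ 9079294 km².

9079294 km²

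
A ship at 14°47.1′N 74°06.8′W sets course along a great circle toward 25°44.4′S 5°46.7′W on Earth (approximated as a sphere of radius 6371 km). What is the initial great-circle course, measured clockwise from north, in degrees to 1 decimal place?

121.1°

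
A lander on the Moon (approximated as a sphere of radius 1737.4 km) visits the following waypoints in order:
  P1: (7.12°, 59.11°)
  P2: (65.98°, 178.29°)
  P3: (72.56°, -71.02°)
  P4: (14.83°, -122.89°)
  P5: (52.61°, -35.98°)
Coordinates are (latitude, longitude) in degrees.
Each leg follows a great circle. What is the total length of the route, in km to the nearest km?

8195 km

Leg P1→P2: central angle 1.6546 rad, distance 2874.7 km.
Leg P2→P3: central angle 0.5947 rad, distance 1033.2 km.
Leg P3→P4: central angle 1.1340 rad, distance 1970.1 km.
Leg P4→P5: central angle 1.3336 rad, distance 2317.0 km.
Total: 2874.7 + 1033.2 + 1970.1 + 2317.0 ≈ 8195 km.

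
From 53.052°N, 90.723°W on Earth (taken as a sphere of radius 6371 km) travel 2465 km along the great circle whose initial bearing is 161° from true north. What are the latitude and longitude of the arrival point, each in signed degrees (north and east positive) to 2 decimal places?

Angular distance δ = d/R = 2465/6371 = 0.38691 rad; initial bearing θ = 2.8100 rad.
sin φ₂ = sin φ₁ cos δ + cos φ₁ sin δ cos θ = (0.7992)(0.9261) + (0.6011)(0.3773)(-0.9455) = 0.5257, so φ₂ = 31.71°.
Δλ = atan2(sin θ sin δ cos φ₁, cos δ − sin φ₁ sin φ₂) = atan2(0.0738, 0.5060) = 8.303°.
λ₂ = -90.723° + 8.303° = -82.42°.

31.71°, -82.42°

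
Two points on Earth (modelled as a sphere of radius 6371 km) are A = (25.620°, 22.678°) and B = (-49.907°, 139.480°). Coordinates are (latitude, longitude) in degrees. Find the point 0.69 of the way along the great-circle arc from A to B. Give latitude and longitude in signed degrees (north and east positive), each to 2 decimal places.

-37.56°, 86.73°

The central angle between A and B is δ = 2.2051 rad.
With f = 0.69, the slerp weights are sin((1−f)δ)/sin δ = 0.7841 and sin(fδ)/sin δ = 1.2400.
Weighted sum of the unit vectors: (0.7841)·(0.8320,0.3476,0.4324) + (1.2400)·(-0.4896,0.4184,-0.7650) = (0.0453, 0.7915, -0.6096).
Converting back: φ = atan2(z, √(x²+y²)) = -37.56°, λ = atan2(y, x) = 86.73°.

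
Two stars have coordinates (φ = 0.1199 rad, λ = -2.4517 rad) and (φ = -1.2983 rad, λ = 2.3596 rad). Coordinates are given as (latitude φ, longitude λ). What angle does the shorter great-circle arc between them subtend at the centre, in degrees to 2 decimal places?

With latitudes φ₁ = 6.870°, φ₂ = -74.387° and longitude difference Δλ = -84.333°:
Haversine: a = sin²(Δφ/2) + cos φ₁ cos φ₂ sin²(Δλ/2) = 0.4240 + (0.9928)(0.2691)(0.4506) = 0.54441.
Central angle c = 2·arcsin(√a) = 1.65973 rad.
So the angular separation is 95.10°.

95.10°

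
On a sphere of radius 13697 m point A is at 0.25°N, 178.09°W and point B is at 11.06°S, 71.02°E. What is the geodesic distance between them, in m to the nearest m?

Let φ₁ = 0.0044 rad, φ₂ = -0.1930 rad, and Δλ = -1.9354 rad.
Haversine: a = sin²(Δφ/2) + cos φ₁ cos φ₂ sin²(Δλ/2) = 0.0097 + (1.0000)(0.9814)(0.6783) = 0.67539.
Central angle c = 2·arcsin(√a) = 1.92921 rad.
Distance = R·c = 13697 × 1.9292 ≈ 26424 m.

26424 m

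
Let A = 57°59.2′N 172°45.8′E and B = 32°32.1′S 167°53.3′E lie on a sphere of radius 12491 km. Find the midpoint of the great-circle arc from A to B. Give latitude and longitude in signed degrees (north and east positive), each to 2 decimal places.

The central angle between A and B is δ = 1.5815 rad.
With f = 0.5, the slerp weights are sin((1−f)δ)/sin δ = 0.7109 and sin(fδ)/sin δ = 0.7109.
Weighted sum of the unit vectors: (0.7109)·(-0.5259,0.0668,0.8479) + (0.7109)·(-0.8243,0.1769,-0.5378) = (-0.9599, 0.1732, 0.2205).
Converting back: φ = atan2(z, √(x²+y²)) = 12.74°, λ = atan2(y, x) = 169.77°.

12.74°, 169.77°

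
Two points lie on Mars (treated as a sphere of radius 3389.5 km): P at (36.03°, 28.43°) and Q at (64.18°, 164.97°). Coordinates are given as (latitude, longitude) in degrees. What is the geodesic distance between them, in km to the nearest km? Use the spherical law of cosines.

Let φ₁ = 0.6288 rad, φ₂ = 1.1202 rad, and Δλ = 2.3831 rad.
cos c = sin φ₁ sin φ₂ + cos φ₁ cos φ₂ cos Δλ = (0.5882)(0.9002) + (0.8087)(0.4355)(-0.7259) = 0.27382,
so c = arccos(0.27382) = 1.29344 rad.
Distance = R·c = 3389.5 × 1.2934 ≈ 4384 km.

4384 km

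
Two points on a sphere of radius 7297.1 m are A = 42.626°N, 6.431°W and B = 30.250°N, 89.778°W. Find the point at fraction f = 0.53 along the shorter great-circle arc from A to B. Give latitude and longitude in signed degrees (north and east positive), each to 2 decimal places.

The central angle between A and B is δ = 1.1431 rad.
With f = 0.53, the slerp weights are sin((1−f)δ)/sin δ = 0.5624 and sin(fδ)/sin δ = 0.6258.
Weighted sum of the unit vectors: (0.5624)·(0.7312,-0.0824,0.6772) + (0.6258)·(0.0033,-0.8638,0.5038) = (0.4133, -0.5870, 0.6962).
Converting back: φ = atan2(z, √(x²+y²)) = 44.12°, λ = atan2(y, x) = -54.85°.

44.12°, -54.85°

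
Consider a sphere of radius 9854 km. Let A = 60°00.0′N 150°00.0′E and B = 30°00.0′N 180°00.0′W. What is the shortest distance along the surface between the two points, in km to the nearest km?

6208 km

In radians: φ₁ = 1.0472, φ₂ = 0.5236, Δλ = 30.000° = 0.5236 rad.
cos c = sin φ₁ sin φ₂ + cos φ₁ cos φ₂ cos Δλ = (0.8660)(0.5000) + (0.5000)(0.8660)(0.8660) = 0.80801,
so c = arccos(0.80801) = 0.63003 rad.
Distance = R·c = 9854 × 0.6300 ≈ 6208 km.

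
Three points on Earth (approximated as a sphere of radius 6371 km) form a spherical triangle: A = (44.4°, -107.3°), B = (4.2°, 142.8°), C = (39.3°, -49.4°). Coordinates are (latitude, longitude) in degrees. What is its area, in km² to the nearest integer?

Side lengths (central angles): a = 2.3574, b = 0.7422, c = 1.7633 rad; semiperimeter s = 2.4314.
By l'Huilier's theorem, tan(E/4) = √[tan(s/2) tan((s−a)/2) tan((s−b)/2) tan((s−c)/2)], giving spherical excess E = 0.7804 rad.
Area = E·R² = 0.7804 × (6371)² ≈ 31677672 km².

31677672 km²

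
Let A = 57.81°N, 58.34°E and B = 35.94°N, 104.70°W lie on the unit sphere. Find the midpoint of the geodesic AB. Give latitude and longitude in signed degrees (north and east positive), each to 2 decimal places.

76.73°, -77.32°

Central angle δ = 1.4865 rad. Interpolating on the sphere with fraction f = 0.5:
P = [sin((1−f)δ)·A + sin(fδ)·B] / sin δ = 0.6791·A + 0.6791·B in Cartesian coordinates,
giving P = (0.0504, -0.2239, 0.9733), i.e. latitude 76.73°, longitude -77.32°.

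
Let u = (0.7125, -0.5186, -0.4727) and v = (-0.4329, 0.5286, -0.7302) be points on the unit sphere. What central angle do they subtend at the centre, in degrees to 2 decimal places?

u·v = -0.2374; |u| = 1.0000, |v| = 1.0000.
cos θ = (u·v)/(|u||v|) = -0.2374, so θ = 103.73°.

103.73°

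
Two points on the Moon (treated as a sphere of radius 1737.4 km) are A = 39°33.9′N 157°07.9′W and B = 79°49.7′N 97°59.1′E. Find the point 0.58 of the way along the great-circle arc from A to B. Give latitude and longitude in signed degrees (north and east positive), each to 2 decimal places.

The central angle between A and B is δ = 0.9373 rad.
With f = 0.58, the slerp weights are sin((1−f)δ)/sin δ = 0.4759 and sin(fδ)/sin δ = 0.6418.
Weighted sum of the unit vectors: (0.4759)·(-0.7103,-0.2996,0.6370) + (0.6418)·(-0.0245,0.1749,0.9843) = (-0.3538, -0.0303, 0.9348).
Converting back: φ = atan2(z, √(x²+y²)) = 69.20°, λ = atan2(y, x) = -175.10°.

69.20°, -175.10°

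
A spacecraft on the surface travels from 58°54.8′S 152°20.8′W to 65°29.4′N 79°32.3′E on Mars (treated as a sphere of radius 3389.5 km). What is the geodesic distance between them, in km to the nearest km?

In radians: φ₁ = -1.0282, φ₂ = 1.1430, Δλ = -128.115° = -2.2360 rad.
cos c = sin φ₁ sin φ₂ + cos φ₁ cos φ₂ cos Δλ = (-0.8564)(0.9099) + (0.5163)(0.4149)(-0.6172) = -0.91143,
so c = arccos(-0.91143) = 2.71755 rad.
Distance = R·c = 3389.5 × 2.7175 ≈ 9211 km.

9211 km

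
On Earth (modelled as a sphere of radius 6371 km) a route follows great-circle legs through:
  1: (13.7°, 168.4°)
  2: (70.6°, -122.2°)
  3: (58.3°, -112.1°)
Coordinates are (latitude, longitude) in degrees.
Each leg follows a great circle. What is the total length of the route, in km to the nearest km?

Leg 1→2: central angle 1.2271 rad, distance 7818.1 km.
Leg 2→3: central angle 0.2270 rad, distance 1446.4 km.
Total: 7818.1 + 1446.4 ≈ 9264 km.

9264 km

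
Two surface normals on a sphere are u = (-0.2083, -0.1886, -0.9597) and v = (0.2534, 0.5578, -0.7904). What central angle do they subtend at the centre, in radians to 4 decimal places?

0.9266 rad

u·v = 0.6006; |u| = 1.0000, |v| = 1.0000.
cos θ = (u·v)/(|u||v|) = 0.6005, so θ = 0.9266 rad.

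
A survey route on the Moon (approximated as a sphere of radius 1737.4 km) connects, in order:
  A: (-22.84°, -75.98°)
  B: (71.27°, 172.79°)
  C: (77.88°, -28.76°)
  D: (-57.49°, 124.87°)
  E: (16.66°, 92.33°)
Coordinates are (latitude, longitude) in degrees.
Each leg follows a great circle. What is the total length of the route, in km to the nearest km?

11685 km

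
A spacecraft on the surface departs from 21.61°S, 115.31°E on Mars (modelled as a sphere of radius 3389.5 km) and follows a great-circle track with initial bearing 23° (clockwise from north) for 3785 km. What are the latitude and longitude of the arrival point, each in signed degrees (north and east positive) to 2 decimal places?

37.41°, 141.55°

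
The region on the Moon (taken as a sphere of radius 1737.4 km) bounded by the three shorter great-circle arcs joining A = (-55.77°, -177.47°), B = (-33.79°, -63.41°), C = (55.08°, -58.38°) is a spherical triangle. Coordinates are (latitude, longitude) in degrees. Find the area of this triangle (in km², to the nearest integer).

Side lengths (central angles): a = 1.5529, b = 2.5580, c = 1.2982 rad; semiperimeter s = 2.7045.
By l'Huilier's theorem, tan(E/4) = √[tan(s/2) tan((s−a)/2) tan((s−b)/2) tan((s−c)/2)], giving spherical excess E = 1.6127 rad.
Area = E·R² = 1.6127 × (1737.4)² ≈ 4868139 km².

4868139 km²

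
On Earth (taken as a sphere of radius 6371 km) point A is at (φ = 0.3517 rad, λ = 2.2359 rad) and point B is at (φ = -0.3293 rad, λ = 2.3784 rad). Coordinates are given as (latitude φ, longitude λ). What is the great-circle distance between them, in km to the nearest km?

4429 km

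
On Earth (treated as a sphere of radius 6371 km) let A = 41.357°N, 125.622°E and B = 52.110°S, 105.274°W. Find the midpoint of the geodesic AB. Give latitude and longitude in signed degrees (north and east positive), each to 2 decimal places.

The central angle between A and B is δ = 2.5187 rad.
With f = 0.5, the slerp weights are sin((1−f)δ)/sin δ = 1.6317 and sin(fδ)/sin δ = 1.6317.
Weighted sum of the unit vectors: (1.6317)·(-0.4372,0.6102,0.6607) + (1.6317)·(-0.1618,-0.5925,-0.7892) = (-0.9774, 0.0289, -0.2096).
Converting back: φ = atan2(z, √(x²+y²)) = -12.10°, λ = atan2(y, x) = 178.31°.

-12.10°, 178.31°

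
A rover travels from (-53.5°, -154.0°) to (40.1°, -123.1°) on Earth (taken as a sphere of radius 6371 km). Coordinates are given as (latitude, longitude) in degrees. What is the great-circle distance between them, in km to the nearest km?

10821 km

Let φ₁ = -0.9338 rad, φ₂ = 0.6999 rad, and Δλ = 0.5393 rad.
Haversine: a = sin²(Δφ/2) + cos φ₁ cos φ₂ sin²(Δλ/2) = 0.5314 + (0.5948)(0.7649)(0.0710) = 0.56368.
Central angle c = 2·arcsin(√a) = 1.69851 rad.
Distance = R·c = 6371 × 1.6985 ≈ 10821 km.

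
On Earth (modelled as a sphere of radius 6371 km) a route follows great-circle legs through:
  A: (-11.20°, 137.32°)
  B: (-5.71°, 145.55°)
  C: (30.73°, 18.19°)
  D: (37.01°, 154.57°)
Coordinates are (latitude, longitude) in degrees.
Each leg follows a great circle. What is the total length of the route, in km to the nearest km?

26183 km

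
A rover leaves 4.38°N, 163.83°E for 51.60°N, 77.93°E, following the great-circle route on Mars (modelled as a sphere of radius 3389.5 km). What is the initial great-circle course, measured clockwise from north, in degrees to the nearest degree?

321°

Δλ = -85.900° = -1.4992 rad.
y = sin Δλ · cos φ₂ = (-0.9974)(0.6211) = -0.6196
x = cos φ₁ sin φ₂ − sin φ₁ cos φ₂ cos Δλ = (0.9971)(0.7837) − (0.0764)(0.6211)(0.0715) = 0.7780
θ = atan2(y, x) = -38.53°; adding 360° gives 321°.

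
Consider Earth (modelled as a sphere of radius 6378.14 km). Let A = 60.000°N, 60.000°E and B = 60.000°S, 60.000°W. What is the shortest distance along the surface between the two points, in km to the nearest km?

16814 km

Let φ₁ = 1.0472 rad, φ₂ = -1.0472 rad, and Δλ = -2.0944 rad.
cos c = sin φ₁ sin φ₂ + cos φ₁ cos φ₂ cos Δλ = (0.8660)(-0.8660) + (0.5000)(0.5000)(-0.5000) = -0.87500,
so c = arccos(-0.87500) = 2.63623 rad.
Distance = R·c = 6378.14 × 2.6362 ≈ 16814 km.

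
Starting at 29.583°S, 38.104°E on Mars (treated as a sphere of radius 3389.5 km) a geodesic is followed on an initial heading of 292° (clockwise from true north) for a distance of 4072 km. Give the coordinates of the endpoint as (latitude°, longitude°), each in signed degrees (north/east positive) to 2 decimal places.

Angular distance δ = d/R = 4072/3389.5 = 1.20136 rad; initial bearing θ = 5.0964 rad.
sin φ₂ = sin φ₁ cos δ + cos φ₁ sin δ cos θ = (-0.4937)(0.3611) + (0.8696)(0.9325)(0.3746) = 0.1255, so φ₂ = 7.21°.
Δλ = atan2(sin θ sin δ cos φ₁, cos δ − sin φ₁ sin φ₂) = atan2(-0.7519, 0.4231) = -60.636°.
λ₂ = 38.104° − 60.636° = -22.53°.

7.21°, -22.53°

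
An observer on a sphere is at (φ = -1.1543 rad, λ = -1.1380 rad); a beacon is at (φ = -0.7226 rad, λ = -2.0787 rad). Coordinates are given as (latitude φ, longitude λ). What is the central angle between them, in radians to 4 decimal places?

In radians: φ₁ = -1.1543, φ₂ = -0.7226, Δλ = -53.898° = -0.9407 rad.
Haversine: a = sin²(Δφ/2) + cos φ₁ cos φ₂ sin²(Δλ/2) = 0.0459 + (0.4046)(0.7501)(0.2054) = 0.10820.
Central angle c = 2·arcsin(√a) = 0.67035 rad.
So the angular separation is 0.6704 rad.

0.6704 rad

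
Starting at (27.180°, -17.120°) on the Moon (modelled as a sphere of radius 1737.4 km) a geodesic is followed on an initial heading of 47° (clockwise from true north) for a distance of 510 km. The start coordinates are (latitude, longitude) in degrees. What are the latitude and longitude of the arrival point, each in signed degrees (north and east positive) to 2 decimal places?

37.79°, -1.59°

Angular distance δ = d/R = 510/1737.4 = 0.29354 rad; initial bearing θ = 0.8203 rad.
sin φ₂ = sin φ₁ cos δ + cos φ₁ sin δ cos θ = (0.4568)(0.9572) + (0.8896)(0.2893)(0.6820) = 0.6128, so φ₂ = 37.79°.
Δλ = atan2(sin θ sin δ cos φ₁, cos δ − sin φ₁ sin φ₂) = atan2(0.1882, 0.6773) = 15.532°.
λ₂ = -17.120° + 15.532° = -1.59°.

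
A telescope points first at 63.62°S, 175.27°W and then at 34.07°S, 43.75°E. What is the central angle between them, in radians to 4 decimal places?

With latitudes φ₁ = -63.620°, φ₂ = -34.070° and longitude difference Δλ = -140.980°:
cos c = sin φ₁ sin φ₂ + cos φ₁ cos φ₂ cos Δλ = (-0.8959)(-0.5602) + (0.4443)(0.8284)(-0.7769) = 0.21592,
so c = arccos(0.21592) = 1.35317 rad.
So the angular separation is 1.3532 rad.

1.3532 rad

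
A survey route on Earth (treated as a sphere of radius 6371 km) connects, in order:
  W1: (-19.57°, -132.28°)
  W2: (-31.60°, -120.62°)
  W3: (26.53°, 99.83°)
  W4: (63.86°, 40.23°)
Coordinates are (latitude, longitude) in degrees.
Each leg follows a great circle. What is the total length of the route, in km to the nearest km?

Leg W1→W2: central angle 0.2785 rad, distance 1774.1 km.
Leg W2→W3: central angle 2.5217 rad, distance 16065.7 km.
Leg W3→W4: central angle 0.9267 rad, distance 5904.2 km.
Total: 1774.1 + 16065.7 + 5904.2 ≈ 23744 km.

23744 km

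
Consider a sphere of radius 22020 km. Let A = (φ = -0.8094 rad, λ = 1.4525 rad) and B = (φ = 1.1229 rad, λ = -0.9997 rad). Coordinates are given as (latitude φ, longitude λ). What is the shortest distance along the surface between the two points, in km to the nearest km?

58421 km

In radians: φ₁ = -0.8094, φ₂ = 1.1229, Δλ = -140.501° = -2.4522 rad.
cos c = sin φ₁ sin φ₂ + cos φ₁ cos φ₂ cos Δλ = (-0.7239)(0.9014) + (0.6899)(0.4331)(-0.7716) = -0.88303,
so c = arccos(-0.88303) = 2.65307 rad.
Distance = R·c = 22020 × 2.6531 ≈ 58421 km.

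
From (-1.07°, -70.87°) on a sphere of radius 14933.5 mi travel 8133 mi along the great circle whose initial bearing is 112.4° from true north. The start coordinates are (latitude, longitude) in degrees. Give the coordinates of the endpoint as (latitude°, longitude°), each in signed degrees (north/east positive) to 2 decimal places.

-12.32°, -41.51°

Angular distance δ = d/R = 8133/14933.5 = 0.54461 rad; initial bearing θ = 1.9618 rad.
sin φ₂ = sin φ₁ cos δ + cos φ₁ sin δ cos θ = (-0.0187)(0.8553) + (0.9998)(0.5181)(-0.3811) = -0.2134, so φ₂ = -12.32°.
Δλ = atan2(sin θ sin δ cos φ₁, cos δ − sin φ₁ sin φ₂) = atan2(0.4789, 0.8513) = 29.359°.
λ₂ = -70.870° + 29.359° = -41.51°.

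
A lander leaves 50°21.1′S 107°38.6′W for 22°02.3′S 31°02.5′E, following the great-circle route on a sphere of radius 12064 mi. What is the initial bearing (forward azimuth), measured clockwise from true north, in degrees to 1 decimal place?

Δλ = 138.685° = 2.4205 rad.
y = sin Δλ · cos φ₂ = (0.6602)(0.9269) = 0.6120
x = cos φ₁ sin φ₂ − sin φ₁ cos φ₂ cos Δλ = (0.6381)(-0.3752) − (-0.7700)(0.9269)(-0.7511) = -0.7755
θ = atan2(y, x) = 141.72°, so the bearing is 141.7°.

141.7°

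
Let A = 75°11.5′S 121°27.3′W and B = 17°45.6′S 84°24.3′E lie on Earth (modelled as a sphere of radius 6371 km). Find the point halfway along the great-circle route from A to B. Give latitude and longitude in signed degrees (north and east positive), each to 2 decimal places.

-60.11°, 93.18°

The central angle between A and B is δ = 1.4949 rad.
With f = 0.5, the slerp weights are sin((1−f)δ)/sin δ = 0.6817 and sin(fδ)/sin δ = 0.6817.
Weighted sum of the unit vectors: (0.6817)·(-0.1334,-0.2180,-0.9668) + (0.6817)·(0.0928,0.9478,-0.3050) = (-0.0276, 0.4975, -0.8670).
Converting back: φ = atan2(z, √(x²+y²)) = -60.11°, λ = atan2(y, x) = 93.18°.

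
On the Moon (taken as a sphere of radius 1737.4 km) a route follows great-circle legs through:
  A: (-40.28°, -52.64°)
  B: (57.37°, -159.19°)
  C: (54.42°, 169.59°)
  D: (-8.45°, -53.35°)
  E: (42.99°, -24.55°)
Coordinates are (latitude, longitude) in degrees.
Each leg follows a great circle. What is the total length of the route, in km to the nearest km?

9991 km

Leg A→B: central angle 2.2938 rad, distance 3985.3 km.
Leg B→C: central angle 0.3070 rad, distance 533.4 km.
Leg C→D: central angle 2.1422 rad, distance 3721.9 km.
Leg D→E: central angle 1.0077 rad, distance 1750.7 km.
Total: 3985.3 + 533.4 + 3721.9 + 1750.7 ≈ 9991 km.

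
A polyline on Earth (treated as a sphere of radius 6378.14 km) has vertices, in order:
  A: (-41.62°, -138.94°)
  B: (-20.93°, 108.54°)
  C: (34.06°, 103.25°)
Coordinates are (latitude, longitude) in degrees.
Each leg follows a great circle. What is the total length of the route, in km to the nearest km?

Leg A→B: central angle 1.6010 rad, distance 10211.2 km.
Leg B→C: central angle 0.9638 rad, distance 6147.1 km.
Total: 10211.2 + 6147.1 ≈ 16358 km.

16358 km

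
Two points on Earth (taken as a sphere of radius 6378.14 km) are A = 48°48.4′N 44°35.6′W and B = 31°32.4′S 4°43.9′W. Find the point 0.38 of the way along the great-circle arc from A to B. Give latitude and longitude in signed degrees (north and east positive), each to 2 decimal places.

18.95°, -26.05°

Central angle δ = 1.5336 rad. Interpolating on the sphere with fraction f = 0.38:
P = [sin((1−f)δ)·A + sin(fδ)·B] / sin δ = 0.8144·A + 0.5507·B in Cartesian coordinates,
giving P = (0.8497, -0.4153, 0.3248), i.e. latitude 18.95°, longitude -26.05°.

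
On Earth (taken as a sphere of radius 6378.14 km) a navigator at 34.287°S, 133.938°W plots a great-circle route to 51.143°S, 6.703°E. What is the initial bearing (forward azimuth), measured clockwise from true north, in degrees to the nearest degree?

With φ₁ = -0.5984, φ₂ = -0.8926, Δλ = 2.4546 rad, the forward-azimuth formula gives
θ = atan2( sin Δλ cos φ₂ , cos φ₁ sin φ₂ − sin φ₁ cos φ₂ cos Δλ ) = atan2(0.3979, -0.9167) = 156.54°.
So the initial bearing is 157°.

157°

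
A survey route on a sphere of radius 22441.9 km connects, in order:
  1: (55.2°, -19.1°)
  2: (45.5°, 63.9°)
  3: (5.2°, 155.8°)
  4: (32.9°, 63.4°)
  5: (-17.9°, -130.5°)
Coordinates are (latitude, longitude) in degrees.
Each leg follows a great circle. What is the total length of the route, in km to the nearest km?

Leg 1→2: central angle 0.8835 rad, distance 19827.8 km.
Leg 2→3: central angle 1.5293 rad, distance 34320.0 km.
Leg 3→4: central angle 1.5566 rad, distance 34932.6 km.
Leg 4→5: central angle 2.8009 rad, distance 62857.9 km.
Total: 19827.8 + 34320.0 + 34932.6 + 62857.9 ≈ 151938 km.

151938 km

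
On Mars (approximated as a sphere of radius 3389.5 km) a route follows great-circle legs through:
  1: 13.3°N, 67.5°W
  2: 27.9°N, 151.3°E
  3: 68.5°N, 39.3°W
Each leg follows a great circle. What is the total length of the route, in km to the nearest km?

Leg 1→2: central angle 2.1684 rad, distance 7349.7 km.
Leg 2→3: central angle 1.4535 rad, distance 4926.7 km.
Total: 7349.7 + 4926.7 ≈ 12276 km.

12276 km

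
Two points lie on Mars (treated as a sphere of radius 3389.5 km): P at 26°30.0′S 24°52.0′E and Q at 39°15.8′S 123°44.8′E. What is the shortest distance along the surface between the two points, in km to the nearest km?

4726 km

With latitudes φ₁ = -26.500°, φ₂ = -39.263° and longitude difference Δλ = 98.880°:
cos c = sin φ₁ sin φ₂ + cos φ₁ cos φ₂ cos Δλ = (-0.4462)(-0.6329) + (0.8949)(0.7742)(-0.1544) = 0.17543,
so c = arccos(0.17543) = 1.39445 rad.
Distance = R·c = 3389.5 × 1.3945 ≈ 4726 km.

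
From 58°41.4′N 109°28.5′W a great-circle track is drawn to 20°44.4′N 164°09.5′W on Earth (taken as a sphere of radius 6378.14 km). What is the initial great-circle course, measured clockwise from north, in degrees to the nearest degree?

250°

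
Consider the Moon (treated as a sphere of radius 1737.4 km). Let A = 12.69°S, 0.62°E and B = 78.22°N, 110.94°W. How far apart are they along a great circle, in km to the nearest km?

Let φ₁ = -0.2215 rad, φ₂ = 1.3652 rad, and Δλ = -1.9471 rad.
cos c = sin φ₁ sin φ₂ + cos φ₁ cos φ₂ cos Δλ = (-0.2197)(0.9789) + (0.9756)(0.2042)(-0.3675) = -0.28824,
so c = arccos(-0.28824) = 1.86318 rad.
Distance = R·c = 1737.4 × 1.8632 ≈ 3237 km.

3237 km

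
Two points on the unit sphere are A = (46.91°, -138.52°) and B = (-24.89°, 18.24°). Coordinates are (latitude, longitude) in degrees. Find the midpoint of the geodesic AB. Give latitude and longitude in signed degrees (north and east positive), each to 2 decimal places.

38.55°, -25.73°

The central angle between A and B is δ = 2.6399 rad.
With f = 0.5, the slerp weights are sin((1−f)δ)/sin δ = 2.0143 and sin(fδ)/sin δ = 2.0143.
Weighted sum of the unit vectors: (2.0143)·(-0.5118,-0.4525,0.7303) + (2.0143)·(0.8615,0.2839,-0.4209) = (0.7045, -0.3395, 0.6232).
Converting back: φ = atan2(z, √(x²+y²)) = 38.55°, λ = atan2(y, x) = -25.73°.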